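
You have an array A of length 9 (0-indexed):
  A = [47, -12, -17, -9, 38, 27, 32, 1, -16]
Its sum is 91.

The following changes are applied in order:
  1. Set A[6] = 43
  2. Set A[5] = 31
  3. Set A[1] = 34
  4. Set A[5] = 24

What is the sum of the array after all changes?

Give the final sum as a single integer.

Answer: 145

Derivation:
Initial sum: 91
Change 1: A[6] 32 -> 43, delta = 11, sum = 102
Change 2: A[5] 27 -> 31, delta = 4, sum = 106
Change 3: A[1] -12 -> 34, delta = 46, sum = 152
Change 4: A[5] 31 -> 24, delta = -7, sum = 145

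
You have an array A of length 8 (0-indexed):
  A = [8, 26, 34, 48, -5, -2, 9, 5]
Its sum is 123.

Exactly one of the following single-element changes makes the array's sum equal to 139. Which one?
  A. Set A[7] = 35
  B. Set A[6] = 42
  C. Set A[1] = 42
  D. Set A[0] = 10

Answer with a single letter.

Answer: C

Derivation:
Option A: A[7] 5->35, delta=30, new_sum=123+(30)=153
Option B: A[6] 9->42, delta=33, new_sum=123+(33)=156
Option C: A[1] 26->42, delta=16, new_sum=123+(16)=139 <-- matches target
Option D: A[0] 8->10, delta=2, new_sum=123+(2)=125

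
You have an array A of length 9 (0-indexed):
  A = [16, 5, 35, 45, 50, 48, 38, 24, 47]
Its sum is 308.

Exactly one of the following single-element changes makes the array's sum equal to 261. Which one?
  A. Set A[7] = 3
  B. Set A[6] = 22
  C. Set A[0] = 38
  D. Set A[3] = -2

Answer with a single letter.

Answer: D

Derivation:
Option A: A[7] 24->3, delta=-21, new_sum=308+(-21)=287
Option B: A[6] 38->22, delta=-16, new_sum=308+(-16)=292
Option C: A[0] 16->38, delta=22, new_sum=308+(22)=330
Option D: A[3] 45->-2, delta=-47, new_sum=308+(-47)=261 <-- matches target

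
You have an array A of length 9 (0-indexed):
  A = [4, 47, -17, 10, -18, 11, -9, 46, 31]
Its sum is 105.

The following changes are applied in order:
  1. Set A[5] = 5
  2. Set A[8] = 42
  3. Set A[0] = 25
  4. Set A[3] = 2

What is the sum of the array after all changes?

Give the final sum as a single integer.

Answer: 123

Derivation:
Initial sum: 105
Change 1: A[5] 11 -> 5, delta = -6, sum = 99
Change 2: A[8] 31 -> 42, delta = 11, sum = 110
Change 3: A[0] 4 -> 25, delta = 21, sum = 131
Change 4: A[3] 10 -> 2, delta = -8, sum = 123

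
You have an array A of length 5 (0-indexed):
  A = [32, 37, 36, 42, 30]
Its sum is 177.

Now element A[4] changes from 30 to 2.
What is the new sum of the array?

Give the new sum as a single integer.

Old value at index 4: 30
New value at index 4: 2
Delta = 2 - 30 = -28
New sum = old_sum + delta = 177 + (-28) = 149

Answer: 149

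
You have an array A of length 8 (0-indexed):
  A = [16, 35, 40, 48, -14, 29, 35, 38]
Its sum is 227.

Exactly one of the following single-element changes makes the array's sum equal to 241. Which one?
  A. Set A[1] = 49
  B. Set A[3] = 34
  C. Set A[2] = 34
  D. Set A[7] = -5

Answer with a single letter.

Option A: A[1] 35->49, delta=14, new_sum=227+(14)=241 <-- matches target
Option B: A[3] 48->34, delta=-14, new_sum=227+(-14)=213
Option C: A[2] 40->34, delta=-6, new_sum=227+(-6)=221
Option D: A[7] 38->-5, delta=-43, new_sum=227+(-43)=184

Answer: A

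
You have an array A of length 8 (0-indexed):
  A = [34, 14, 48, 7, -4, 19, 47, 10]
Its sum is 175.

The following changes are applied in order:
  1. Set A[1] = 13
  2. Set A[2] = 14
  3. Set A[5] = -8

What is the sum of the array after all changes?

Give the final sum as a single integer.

Initial sum: 175
Change 1: A[1] 14 -> 13, delta = -1, sum = 174
Change 2: A[2] 48 -> 14, delta = -34, sum = 140
Change 3: A[5] 19 -> -8, delta = -27, sum = 113

Answer: 113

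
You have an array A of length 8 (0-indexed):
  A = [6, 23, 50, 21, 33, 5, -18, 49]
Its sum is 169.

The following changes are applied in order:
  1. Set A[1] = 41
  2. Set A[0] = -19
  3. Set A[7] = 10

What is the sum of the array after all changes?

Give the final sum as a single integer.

Answer: 123

Derivation:
Initial sum: 169
Change 1: A[1] 23 -> 41, delta = 18, sum = 187
Change 2: A[0] 6 -> -19, delta = -25, sum = 162
Change 3: A[7] 49 -> 10, delta = -39, sum = 123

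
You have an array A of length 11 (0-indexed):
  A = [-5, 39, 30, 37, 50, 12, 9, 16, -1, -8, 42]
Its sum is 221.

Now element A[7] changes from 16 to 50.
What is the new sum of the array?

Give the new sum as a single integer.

Answer: 255

Derivation:
Old value at index 7: 16
New value at index 7: 50
Delta = 50 - 16 = 34
New sum = old_sum + delta = 221 + (34) = 255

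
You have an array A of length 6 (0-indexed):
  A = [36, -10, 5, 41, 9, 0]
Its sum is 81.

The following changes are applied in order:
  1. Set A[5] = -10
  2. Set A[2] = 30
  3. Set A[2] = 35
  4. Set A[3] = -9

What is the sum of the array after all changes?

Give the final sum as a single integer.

Initial sum: 81
Change 1: A[5] 0 -> -10, delta = -10, sum = 71
Change 2: A[2] 5 -> 30, delta = 25, sum = 96
Change 3: A[2] 30 -> 35, delta = 5, sum = 101
Change 4: A[3] 41 -> -9, delta = -50, sum = 51

Answer: 51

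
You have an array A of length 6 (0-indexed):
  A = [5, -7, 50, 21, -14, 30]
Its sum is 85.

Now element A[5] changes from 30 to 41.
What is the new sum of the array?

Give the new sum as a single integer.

Answer: 96

Derivation:
Old value at index 5: 30
New value at index 5: 41
Delta = 41 - 30 = 11
New sum = old_sum + delta = 85 + (11) = 96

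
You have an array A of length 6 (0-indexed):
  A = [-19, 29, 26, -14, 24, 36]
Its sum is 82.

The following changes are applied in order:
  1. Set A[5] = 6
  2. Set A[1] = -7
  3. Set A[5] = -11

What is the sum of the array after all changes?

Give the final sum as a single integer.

Initial sum: 82
Change 1: A[5] 36 -> 6, delta = -30, sum = 52
Change 2: A[1] 29 -> -7, delta = -36, sum = 16
Change 3: A[5] 6 -> -11, delta = -17, sum = -1

Answer: -1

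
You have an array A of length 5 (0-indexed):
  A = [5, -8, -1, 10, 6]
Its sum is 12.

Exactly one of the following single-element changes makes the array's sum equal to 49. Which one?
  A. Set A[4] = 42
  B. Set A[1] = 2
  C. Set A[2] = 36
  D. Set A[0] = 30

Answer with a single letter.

Option A: A[4] 6->42, delta=36, new_sum=12+(36)=48
Option B: A[1] -8->2, delta=10, new_sum=12+(10)=22
Option C: A[2] -1->36, delta=37, new_sum=12+(37)=49 <-- matches target
Option D: A[0] 5->30, delta=25, new_sum=12+(25)=37

Answer: C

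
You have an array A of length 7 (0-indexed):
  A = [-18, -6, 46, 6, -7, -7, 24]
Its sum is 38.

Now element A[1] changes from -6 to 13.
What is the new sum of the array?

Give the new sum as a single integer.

Old value at index 1: -6
New value at index 1: 13
Delta = 13 - -6 = 19
New sum = old_sum + delta = 38 + (19) = 57

Answer: 57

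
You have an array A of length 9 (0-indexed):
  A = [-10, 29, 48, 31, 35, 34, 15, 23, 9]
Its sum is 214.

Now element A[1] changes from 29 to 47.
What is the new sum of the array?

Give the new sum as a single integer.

Old value at index 1: 29
New value at index 1: 47
Delta = 47 - 29 = 18
New sum = old_sum + delta = 214 + (18) = 232

Answer: 232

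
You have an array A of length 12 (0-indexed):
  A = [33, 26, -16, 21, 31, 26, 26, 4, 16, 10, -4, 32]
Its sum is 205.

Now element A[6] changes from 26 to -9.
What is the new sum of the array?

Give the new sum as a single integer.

Answer: 170

Derivation:
Old value at index 6: 26
New value at index 6: -9
Delta = -9 - 26 = -35
New sum = old_sum + delta = 205 + (-35) = 170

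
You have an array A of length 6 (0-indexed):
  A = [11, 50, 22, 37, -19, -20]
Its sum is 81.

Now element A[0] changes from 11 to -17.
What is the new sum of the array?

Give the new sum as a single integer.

Old value at index 0: 11
New value at index 0: -17
Delta = -17 - 11 = -28
New sum = old_sum + delta = 81 + (-28) = 53

Answer: 53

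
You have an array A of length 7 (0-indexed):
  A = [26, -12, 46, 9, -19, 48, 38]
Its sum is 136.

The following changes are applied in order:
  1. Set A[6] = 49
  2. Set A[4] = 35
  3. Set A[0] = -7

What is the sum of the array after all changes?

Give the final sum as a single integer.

Answer: 168

Derivation:
Initial sum: 136
Change 1: A[6] 38 -> 49, delta = 11, sum = 147
Change 2: A[4] -19 -> 35, delta = 54, sum = 201
Change 3: A[0] 26 -> -7, delta = -33, sum = 168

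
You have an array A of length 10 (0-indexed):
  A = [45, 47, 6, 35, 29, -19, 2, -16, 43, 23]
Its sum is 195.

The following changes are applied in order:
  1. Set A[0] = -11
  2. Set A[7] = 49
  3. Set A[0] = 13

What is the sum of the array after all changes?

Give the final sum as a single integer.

Initial sum: 195
Change 1: A[0] 45 -> -11, delta = -56, sum = 139
Change 2: A[7] -16 -> 49, delta = 65, sum = 204
Change 3: A[0] -11 -> 13, delta = 24, sum = 228

Answer: 228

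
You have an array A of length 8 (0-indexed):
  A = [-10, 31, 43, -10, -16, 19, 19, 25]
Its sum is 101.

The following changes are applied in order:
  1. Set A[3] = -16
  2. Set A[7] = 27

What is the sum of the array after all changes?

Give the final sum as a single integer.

Initial sum: 101
Change 1: A[3] -10 -> -16, delta = -6, sum = 95
Change 2: A[7] 25 -> 27, delta = 2, sum = 97

Answer: 97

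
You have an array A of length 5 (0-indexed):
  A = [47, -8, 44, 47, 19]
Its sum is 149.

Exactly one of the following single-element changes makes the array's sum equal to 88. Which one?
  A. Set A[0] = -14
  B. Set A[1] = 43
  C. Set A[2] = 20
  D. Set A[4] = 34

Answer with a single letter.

Option A: A[0] 47->-14, delta=-61, new_sum=149+(-61)=88 <-- matches target
Option B: A[1] -8->43, delta=51, new_sum=149+(51)=200
Option C: A[2] 44->20, delta=-24, new_sum=149+(-24)=125
Option D: A[4] 19->34, delta=15, new_sum=149+(15)=164

Answer: A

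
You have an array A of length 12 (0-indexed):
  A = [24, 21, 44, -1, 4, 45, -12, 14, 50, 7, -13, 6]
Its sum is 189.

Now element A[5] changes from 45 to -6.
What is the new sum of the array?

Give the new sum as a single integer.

Old value at index 5: 45
New value at index 5: -6
Delta = -6 - 45 = -51
New sum = old_sum + delta = 189 + (-51) = 138

Answer: 138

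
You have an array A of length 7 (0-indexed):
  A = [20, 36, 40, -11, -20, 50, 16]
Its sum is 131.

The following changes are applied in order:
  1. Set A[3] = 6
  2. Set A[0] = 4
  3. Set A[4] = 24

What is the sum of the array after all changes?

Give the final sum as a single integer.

Initial sum: 131
Change 1: A[3] -11 -> 6, delta = 17, sum = 148
Change 2: A[0] 20 -> 4, delta = -16, sum = 132
Change 3: A[4] -20 -> 24, delta = 44, sum = 176

Answer: 176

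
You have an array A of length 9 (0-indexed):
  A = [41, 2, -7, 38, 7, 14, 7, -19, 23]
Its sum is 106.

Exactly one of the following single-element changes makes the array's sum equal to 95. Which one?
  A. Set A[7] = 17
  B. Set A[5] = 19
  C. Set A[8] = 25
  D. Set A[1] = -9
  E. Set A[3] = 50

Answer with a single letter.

Option A: A[7] -19->17, delta=36, new_sum=106+(36)=142
Option B: A[5] 14->19, delta=5, new_sum=106+(5)=111
Option C: A[8] 23->25, delta=2, new_sum=106+(2)=108
Option D: A[1] 2->-9, delta=-11, new_sum=106+(-11)=95 <-- matches target
Option E: A[3] 38->50, delta=12, new_sum=106+(12)=118

Answer: D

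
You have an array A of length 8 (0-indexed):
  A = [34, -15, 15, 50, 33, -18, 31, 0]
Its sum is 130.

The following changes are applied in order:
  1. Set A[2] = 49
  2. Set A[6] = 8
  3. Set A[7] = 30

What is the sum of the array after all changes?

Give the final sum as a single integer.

Initial sum: 130
Change 1: A[2] 15 -> 49, delta = 34, sum = 164
Change 2: A[6] 31 -> 8, delta = -23, sum = 141
Change 3: A[7] 0 -> 30, delta = 30, sum = 171

Answer: 171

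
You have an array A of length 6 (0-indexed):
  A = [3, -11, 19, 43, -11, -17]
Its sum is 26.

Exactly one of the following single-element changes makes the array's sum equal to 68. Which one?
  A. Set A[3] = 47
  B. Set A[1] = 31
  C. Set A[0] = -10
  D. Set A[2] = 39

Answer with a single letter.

Option A: A[3] 43->47, delta=4, new_sum=26+(4)=30
Option B: A[1] -11->31, delta=42, new_sum=26+(42)=68 <-- matches target
Option C: A[0] 3->-10, delta=-13, new_sum=26+(-13)=13
Option D: A[2] 19->39, delta=20, new_sum=26+(20)=46

Answer: B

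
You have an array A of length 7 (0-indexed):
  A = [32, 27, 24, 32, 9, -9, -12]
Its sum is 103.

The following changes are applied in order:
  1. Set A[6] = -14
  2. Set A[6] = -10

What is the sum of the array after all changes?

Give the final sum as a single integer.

Initial sum: 103
Change 1: A[6] -12 -> -14, delta = -2, sum = 101
Change 2: A[6] -14 -> -10, delta = 4, sum = 105

Answer: 105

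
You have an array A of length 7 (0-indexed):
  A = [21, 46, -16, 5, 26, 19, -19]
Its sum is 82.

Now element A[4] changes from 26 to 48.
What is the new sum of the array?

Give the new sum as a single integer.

Old value at index 4: 26
New value at index 4: 48
Delta = 48 - 26 = 22
New sum = old_sum + delta = 82 + (22) = 104

Answer: 104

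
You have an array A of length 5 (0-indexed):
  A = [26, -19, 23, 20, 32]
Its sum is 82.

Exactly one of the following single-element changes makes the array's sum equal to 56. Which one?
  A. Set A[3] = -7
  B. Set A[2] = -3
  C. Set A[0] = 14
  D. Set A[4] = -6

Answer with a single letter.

Option A: A[3] 20->-7, delta=-27, new_sum=82+(-27)=55
Option B: A[2] 23->-3, delta=-26, new_sum=82+(-26)=56 <-- matches target
Option C: A[0] 26->14, delta=-12, new_sum=82+(-12)=70
Option D: A[4] 32->-6, delta=-38, new_sum=82+(-38)=44

Answer: B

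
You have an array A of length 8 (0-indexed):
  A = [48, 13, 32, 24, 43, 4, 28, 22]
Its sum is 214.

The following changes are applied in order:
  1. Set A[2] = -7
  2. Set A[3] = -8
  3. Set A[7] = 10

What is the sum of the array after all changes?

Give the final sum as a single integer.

Initial sum: 214
Change 1: A[2] 32 -> -7, delta = -39, sum = 175
Change 2: A[3] 24 -> -8, delta = -32, sum = 143
Change 3: A[7] 22 -> 10, delta = -12, sum = 131

Answer: 131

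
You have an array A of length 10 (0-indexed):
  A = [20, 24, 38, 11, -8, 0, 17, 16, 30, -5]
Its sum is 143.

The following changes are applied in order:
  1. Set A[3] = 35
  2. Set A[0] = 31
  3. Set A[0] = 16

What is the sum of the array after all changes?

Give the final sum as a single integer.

Initial sum: 143
Change 1: A[3] 11 -> 35, delta = 24, sum = 167
Change 2: A[0] 20 -> 31, delta = 11, sum = 178
Change 3: A[0] 31 -> 16, delta = -15, sum = 163

Answer: 163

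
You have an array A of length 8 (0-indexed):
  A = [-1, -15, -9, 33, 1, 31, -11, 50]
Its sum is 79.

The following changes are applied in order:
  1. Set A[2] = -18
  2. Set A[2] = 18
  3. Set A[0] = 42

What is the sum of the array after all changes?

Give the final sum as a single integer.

Initial sum: 79
Change 1: A[2] -9 -> -18, delta = -9, sum = 70
Change 2: A[2] -18 -> 18, delta = 36, sum = 106
Change 3: A[0] -1 -> 42, delta = 43, sum = 149

Answer: 149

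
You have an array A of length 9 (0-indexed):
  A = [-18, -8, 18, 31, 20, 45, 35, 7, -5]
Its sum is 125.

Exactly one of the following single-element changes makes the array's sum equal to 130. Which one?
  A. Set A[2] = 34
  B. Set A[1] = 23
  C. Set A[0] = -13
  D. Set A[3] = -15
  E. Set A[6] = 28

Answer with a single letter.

Option A: A[2] 18->34, delta=16, new_sum=125+(16)=141
Option B: A[1] -8->23, delta=31, new_sum=125+(31)=156
Option C: A[0] -18->-13, delta=5, new_sum=125+(5)=130 <-- matches target
Option D: A[3] 31->-15, delta=-46, new_sum=125+(-46)=79
Option E: A[6] 35->28, delta=-7, new_sum=125+(-7)=118

Answer: C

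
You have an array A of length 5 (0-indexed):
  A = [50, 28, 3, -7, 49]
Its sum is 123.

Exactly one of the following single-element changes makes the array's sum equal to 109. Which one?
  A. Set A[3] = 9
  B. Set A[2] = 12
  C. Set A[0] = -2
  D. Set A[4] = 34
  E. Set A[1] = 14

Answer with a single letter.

Answer: E

Derivation:
Option A: A[3] -7->9, delta=16, new_sum=123+(16)=139
Option B: A[2] 3->12, delta=9, new_sum=123+(9)=132
Option C: A[0] 50->-2, delta=-52, new_sum=123+(-52)=71
Option D: A[4] 49->34, delta=-15, new_sum=123+(-15)=108
Option E: A[1] 28->14, delta=-14, new_sum=123+(-14)=109 <-- matches target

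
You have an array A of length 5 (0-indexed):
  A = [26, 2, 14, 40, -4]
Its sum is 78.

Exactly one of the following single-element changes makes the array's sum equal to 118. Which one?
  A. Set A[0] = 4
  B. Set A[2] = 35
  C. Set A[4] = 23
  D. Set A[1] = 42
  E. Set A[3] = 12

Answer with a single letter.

Answer: D

Derivation:
Option A: A[0] 26->4, delta=-22, new_sum=78+(-22)=56
Option B: A[2] 14->35, delta=21, new_sum=78+(21)=99
Option C: A[4] -4->23, delta=27, new_sum=78+(27)=105
Option D: A[1] 2->42, delta=40, new_sum=78+(40)=118 <-- matches target
Option E: A[3] 40->12, delta=-28, new_sum=78+(-28)=50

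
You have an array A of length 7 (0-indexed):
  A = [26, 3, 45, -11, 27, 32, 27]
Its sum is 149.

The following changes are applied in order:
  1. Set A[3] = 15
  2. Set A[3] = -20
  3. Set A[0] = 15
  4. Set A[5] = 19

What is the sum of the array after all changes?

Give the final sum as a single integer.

Answer: 116

Derivation:
Initial sum: 149
Change 1: A[3] -11 -> 15, delta = 26, sum = 175
Change 2: A[3] 15 -> -20, delta = -35, sum = 140
Change 3: A[0] 26 -> 15, delta = -11, sum = 129
Change 4: A[5] 32 -> 19, delta = -13, sum = 116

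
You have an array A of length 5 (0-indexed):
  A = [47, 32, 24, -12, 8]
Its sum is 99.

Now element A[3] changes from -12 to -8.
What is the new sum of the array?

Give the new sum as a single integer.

Old value at index 3: -12
New value at index 3: -8
Delta = -8 - -12 = 4
New sum = old_sum + delta = 99 + (4) = 103

Answer: 103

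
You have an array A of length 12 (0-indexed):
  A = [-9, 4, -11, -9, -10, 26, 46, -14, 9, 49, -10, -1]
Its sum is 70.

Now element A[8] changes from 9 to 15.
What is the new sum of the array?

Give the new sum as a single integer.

Answer: 76

Derivation:
Old value at index 8: 9
New value at index 8: 15
Delta = 15 - 9 = 6
New sum = old_sum + delta = 70 + (6) = 76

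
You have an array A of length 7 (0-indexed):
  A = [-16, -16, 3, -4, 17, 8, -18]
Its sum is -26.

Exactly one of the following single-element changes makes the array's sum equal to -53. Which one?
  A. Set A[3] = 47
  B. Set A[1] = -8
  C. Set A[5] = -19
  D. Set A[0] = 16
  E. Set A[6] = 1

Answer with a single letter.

Option A: A[3] -4->47, delta=51, new_sum=-26+(51)=25
Option B: A[1] -16->-8, delta=8, new_sum=-26+(8)=-18
Option C: A[5] 8->-19, delta=-27, new_sum=-26+(-27)=-53 <-- matches target
Option D: A[0] -16->16, delta=32, new_sum=-26+(32)=6
Option E: A[6] -18->1, delta=19, new_sum=-26+(19)=-7

Answer: C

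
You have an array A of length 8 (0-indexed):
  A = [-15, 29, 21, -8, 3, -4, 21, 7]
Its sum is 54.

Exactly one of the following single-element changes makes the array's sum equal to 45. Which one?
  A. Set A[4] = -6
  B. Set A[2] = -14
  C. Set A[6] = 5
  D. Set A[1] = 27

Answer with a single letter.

Answer: A

Derivation:
Option A: A[4] 3->-6, delta=-9, new_sum=54+(-9)=45 <-- matches target
Option B: A[2] 21->-14, delta=-35, new_sum=54+(-35)=19
Option C: A[6] 21->5, delta=-16, new_sum=54+(-16)=38
Option D: A[1] 29->27, delta=-2, new_sum=54+(-2)=52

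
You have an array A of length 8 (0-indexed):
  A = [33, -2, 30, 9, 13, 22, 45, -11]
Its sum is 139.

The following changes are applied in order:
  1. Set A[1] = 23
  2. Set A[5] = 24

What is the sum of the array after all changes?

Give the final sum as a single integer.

Initial sum: 139
Change 1: A[1] -2 -> 23, delta = 25, sum = 164
Change 2: A[5] 22 -> 24, delta = 2, sum = 166

Answer: 166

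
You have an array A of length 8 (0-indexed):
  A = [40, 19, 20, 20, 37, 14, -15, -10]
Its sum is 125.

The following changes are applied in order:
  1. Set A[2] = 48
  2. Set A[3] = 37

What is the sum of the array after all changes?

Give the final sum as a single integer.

Initial sum: 125
Change 1: A[2] 20 -> 48, delta = 28, sum = 153
Change 2: A[3] 20 -> 37, delta = 17, sum = 170

Answer: 170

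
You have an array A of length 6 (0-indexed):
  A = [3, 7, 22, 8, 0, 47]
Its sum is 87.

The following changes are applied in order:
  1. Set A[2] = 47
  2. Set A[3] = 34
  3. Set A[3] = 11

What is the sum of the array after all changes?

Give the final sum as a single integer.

Initial sum: 87
Change 1: A[2] 22 -> 47, delta = 25, sum = 112
Change 2: A[3] 8 -> 34, delta = 26, sum = 138
Change 3: A[3] 34 -> 11, delta = -23, sum = 115

Answer: 115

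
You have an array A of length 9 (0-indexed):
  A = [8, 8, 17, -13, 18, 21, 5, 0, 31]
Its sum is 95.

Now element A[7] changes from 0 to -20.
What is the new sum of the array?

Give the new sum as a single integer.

Answer: 75

Derivation:
Old value at index 7: 0
New value at index 7: -20
Delta = -20 - 0 = -20
New sum = old_sum + delta = 95 + (-20) = 75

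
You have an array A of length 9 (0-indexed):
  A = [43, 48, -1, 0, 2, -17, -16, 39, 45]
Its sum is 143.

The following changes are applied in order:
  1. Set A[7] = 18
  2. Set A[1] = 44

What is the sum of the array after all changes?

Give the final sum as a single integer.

Initial sum: 143
Change 1: A[7] 39 -> 18, delta = -21, sum = 122
Change 2: A[1] 48 -> 44, delta = -4, sum = 118

Answer: 118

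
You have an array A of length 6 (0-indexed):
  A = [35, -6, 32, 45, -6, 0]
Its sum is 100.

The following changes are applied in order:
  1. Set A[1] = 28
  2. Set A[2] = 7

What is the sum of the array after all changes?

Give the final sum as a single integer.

Initial sum: 100
Change 1: A[1] -6 -> 28, delta = 34, sum = 134
Change 2: A[2] 32 -> 7, delta = -25, sum = 109

Answer: 109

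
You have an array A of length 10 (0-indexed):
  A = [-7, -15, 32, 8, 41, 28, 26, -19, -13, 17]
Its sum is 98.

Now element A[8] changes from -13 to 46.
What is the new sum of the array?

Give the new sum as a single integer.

Old value at index 8: -13
New value at index 8: 46
Delta = 46 - -13 = 59
New sum = old_sum + delta = 98 + (59) = 157

Answer: 157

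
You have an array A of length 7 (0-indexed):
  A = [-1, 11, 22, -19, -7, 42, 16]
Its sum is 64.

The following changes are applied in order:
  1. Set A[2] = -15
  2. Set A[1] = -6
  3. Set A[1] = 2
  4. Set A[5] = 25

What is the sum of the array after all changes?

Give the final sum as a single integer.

Initial sum: 64
Change 1: A[2] 22 -> -15, delta = -37, sum = 27
Change 2: A[1] 11 -> -6, delta = -17, sum = 10
Change 3: A[1] -6 -> 2, delta = 8, sum = 18
Change 4: A[5] 42 -> 25, delta = -17, sum = 1

Answer: 1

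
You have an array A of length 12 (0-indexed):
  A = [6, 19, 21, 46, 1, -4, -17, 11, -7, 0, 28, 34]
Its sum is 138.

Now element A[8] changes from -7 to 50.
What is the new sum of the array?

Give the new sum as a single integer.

Answer: 195

Derivation:
Old value at index 8: -7
New value at index 8: 50
Delta = 50 - -7 = 57
New sum = old_sum + delta = 138 + (57) = 195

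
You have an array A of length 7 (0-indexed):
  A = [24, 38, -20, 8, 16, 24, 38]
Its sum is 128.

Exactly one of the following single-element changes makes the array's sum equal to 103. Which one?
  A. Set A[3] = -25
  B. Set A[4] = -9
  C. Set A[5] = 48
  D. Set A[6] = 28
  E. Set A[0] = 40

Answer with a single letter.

Answer: B

Derivation:
Option A: A[3] 8->-25, delta=-33, new_sum=128+(-33)=95
Option B: A[4] 16->-9, delta=-25, new_sum=128+(-25)=103 <-- matches target
Option C: A[5] 24->48, delta=24, new_sum=128+(24)=152
Option D: A[6] 38->28, delta=-10, new_sum=128+(-10)=118
Option E: A[0] 24->40, delta=16, new_sum=128+(16)=144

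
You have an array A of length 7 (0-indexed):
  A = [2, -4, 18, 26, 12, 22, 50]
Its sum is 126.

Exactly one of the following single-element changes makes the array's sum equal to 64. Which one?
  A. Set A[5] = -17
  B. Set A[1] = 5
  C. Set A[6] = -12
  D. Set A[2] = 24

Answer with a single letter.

Option A: A[5] 22->-17, delta=-39, new_sum=126+(-39)=87
Option B: A[1] -4->5, delta=9, new_sum=126+(9)=135
Option C: A[6] 50->-12, delta=-62, new_sum=126+(-62)=64 <-- matches target
Option D: A[2] 18->24, delta=6, new_sum=126+(6)=132

Answer: C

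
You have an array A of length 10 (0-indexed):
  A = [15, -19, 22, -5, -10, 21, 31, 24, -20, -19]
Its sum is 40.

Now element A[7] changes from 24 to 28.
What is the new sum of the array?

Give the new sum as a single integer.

Old value at index 7: 24
New value at index 7: 28
Delta = 28 - 24 = 4
New sum = old_sum + delta = 40 + (4) = 44

Answer: 44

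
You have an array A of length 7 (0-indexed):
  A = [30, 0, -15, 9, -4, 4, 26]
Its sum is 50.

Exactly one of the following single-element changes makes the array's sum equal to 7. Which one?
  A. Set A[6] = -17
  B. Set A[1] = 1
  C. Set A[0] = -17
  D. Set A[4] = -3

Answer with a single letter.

Answer: A

Derivation:
Option A: A[6] 26->-17, delta=-43, new_sum=50+(-43)=7 <-- matches target
Option B: A[1] 0->1, delta=1, new_sum=50+(1)=51
Option C: A[0] 30->-17, delta=-47, new_sum=50+(-47)=3
Option D: A[4] -4->-3, delta=1, new_sum=50+(1)=51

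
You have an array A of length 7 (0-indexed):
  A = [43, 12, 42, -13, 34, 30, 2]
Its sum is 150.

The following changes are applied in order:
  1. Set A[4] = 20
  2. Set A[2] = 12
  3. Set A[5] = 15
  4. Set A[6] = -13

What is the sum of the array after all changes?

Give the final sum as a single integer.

Answer: 76

Derivation:
Initial sum: 150
Change 1: A[4] 34 -> 20, delta = -14, sum = 136
Change 2: A[2] 42 -> 12, delta = -30, sum = 106
Change 3: A[5] 30 -> 15, delta = -15, sum = 91
Change 4: A[6] 2 -> -13, delta = -15, sum = 76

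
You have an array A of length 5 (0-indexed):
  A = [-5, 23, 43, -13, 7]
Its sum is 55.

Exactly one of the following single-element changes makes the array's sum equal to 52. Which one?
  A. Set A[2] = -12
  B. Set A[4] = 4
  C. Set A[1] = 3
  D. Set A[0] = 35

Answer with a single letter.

Answer: B

Derivation:
Option A: A[2] 43->-12, delta=-55, new_sum=55+(-55)=0
Option B: A[4] 7->4, delta=-3, new_sum=55+(-3)=52 <-- matches target
Option C: A[1] 23->3, delta=-20, new_sum=55+(-20)=35
Option D: A[0] -5->35, delta=40, new_sum=55+(40)=95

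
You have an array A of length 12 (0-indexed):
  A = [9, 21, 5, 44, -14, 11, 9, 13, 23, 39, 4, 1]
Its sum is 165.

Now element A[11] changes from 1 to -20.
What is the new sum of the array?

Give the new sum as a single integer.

Old value at index 11: 1
New value at index 11: -20
Delta = -20 - 1 = -21
New sum = old_sum + delta = 165 + (-21) = 144

Answer: 144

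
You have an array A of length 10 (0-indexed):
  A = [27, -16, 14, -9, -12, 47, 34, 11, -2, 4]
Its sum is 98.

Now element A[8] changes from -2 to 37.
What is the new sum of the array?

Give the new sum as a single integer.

Answer: 137

Derivation:
Old value at index 8: -2
New value at index 8: 37
Delta = 37 - -2 = 39
New sum = old_sum + delta = 98 + (39) = 137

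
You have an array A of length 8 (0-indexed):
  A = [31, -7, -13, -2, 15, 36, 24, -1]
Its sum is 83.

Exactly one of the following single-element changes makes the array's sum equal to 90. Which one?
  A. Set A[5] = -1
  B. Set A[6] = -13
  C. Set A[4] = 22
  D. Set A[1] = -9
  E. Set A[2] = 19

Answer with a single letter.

Option A: A[5] 36->-1, delta=-37, new_sum=83+(-37)=46
Option B: A[6] 24->-13, delta=-37, new_sum=83+(-37)=46
Option C: A[4] 15->22, delta=7, new_sum=83+(7)=90 <-- matches target
Option D: A[1] -7->-9, delta=-2, new_sum=83+(-2)=81
Option E: A[2] -13->19, delta=32, new_sum=83+(32)=115

Answer: C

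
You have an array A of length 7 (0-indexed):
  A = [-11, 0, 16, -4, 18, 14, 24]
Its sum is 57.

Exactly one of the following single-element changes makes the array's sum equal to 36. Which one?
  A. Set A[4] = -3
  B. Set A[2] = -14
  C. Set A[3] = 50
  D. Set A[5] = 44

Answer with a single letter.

Answer: A

Derivation:
Option A: A[4] 18->-3, delta=-21, new_sum=57+(-21)=36 <-- matches target
Option B: A[2] 16->-14, delta=-30, new_sum=57+(-30)=27
Option C: A[3] -4->50, delta=54, new_sum=57+(54)=111
Option D: A[5] 14->44, delta=30, new_sum=57+(30)=87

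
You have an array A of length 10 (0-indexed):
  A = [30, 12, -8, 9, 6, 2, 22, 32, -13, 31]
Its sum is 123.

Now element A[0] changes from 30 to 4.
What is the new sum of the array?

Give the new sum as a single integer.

Old value at index 0: 30
New value at index 0: 4
Delta = 4 - 30 = -26
New sum = old_sum + delta = 123 + (-26) = 97

Answer: 97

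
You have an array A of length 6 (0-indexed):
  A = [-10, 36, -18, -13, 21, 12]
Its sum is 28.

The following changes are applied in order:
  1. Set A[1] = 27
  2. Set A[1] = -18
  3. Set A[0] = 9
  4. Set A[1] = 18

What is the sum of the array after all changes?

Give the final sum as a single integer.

Initial sum: 28
Change 1: A[1] 36 -> 27, delta = -9, sum = 19
Change 2: A[1] 27 -> -18, delta = -45, sum = -26
Change 3: A[0] -10 -> 9, delta = 19, sum = -7
Change 4: A[1] -18 -> 18, delta = 36, sum = 29

Answer: 29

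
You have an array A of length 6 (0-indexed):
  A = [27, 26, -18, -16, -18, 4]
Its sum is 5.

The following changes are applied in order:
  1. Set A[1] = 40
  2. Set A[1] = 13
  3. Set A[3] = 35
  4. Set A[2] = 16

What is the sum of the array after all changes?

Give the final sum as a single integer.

Answer: 77

Derivation:
Initial sum: 5
Change 1: A[1] 26 -> 40, delta = 14, sum = 19
Change 2: A[1] 40 -> 13, delta = -27, sum = -8
Change 3: A[3] -16 -> 35, delta = 51, sum = 43
Change 4: A[2] -18 -> 16, delta = 34, sum = 77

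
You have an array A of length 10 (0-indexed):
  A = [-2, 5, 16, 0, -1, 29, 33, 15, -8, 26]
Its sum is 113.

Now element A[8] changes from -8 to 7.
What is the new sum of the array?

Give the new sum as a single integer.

Old value at index 8: -8
New value at index 8: 7
Delta = 7 - -8 = 15
New sum = old_sum + delta = 113 + (15) = 128

Answer: 128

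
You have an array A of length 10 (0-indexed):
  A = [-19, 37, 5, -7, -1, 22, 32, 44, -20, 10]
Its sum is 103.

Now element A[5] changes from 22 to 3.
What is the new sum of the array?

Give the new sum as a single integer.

Old value at index 5: 22
New value at index 5: 3
Delta = 3 - 22 = -19
New sum = old_sum + delta = 103 + (-19) = 84

Answer: 84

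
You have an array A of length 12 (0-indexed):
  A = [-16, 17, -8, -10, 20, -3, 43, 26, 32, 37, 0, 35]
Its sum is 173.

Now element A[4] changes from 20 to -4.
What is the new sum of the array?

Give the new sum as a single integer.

Answer: 149

Derivation:
Old value at index 4: 20
New value at index 4: -4
Delta = -4 - 20 = -24
New sum = old_sum + delta = 173 + (-24) = 149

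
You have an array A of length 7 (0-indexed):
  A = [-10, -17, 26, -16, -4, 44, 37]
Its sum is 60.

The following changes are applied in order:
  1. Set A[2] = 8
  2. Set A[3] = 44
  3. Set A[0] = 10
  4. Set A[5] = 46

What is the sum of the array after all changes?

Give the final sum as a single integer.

Answer: 124

Derivation:
Initial sum: 60
Change 1: A[2] 26 -> 8, delta = -18, sum = 42
Change 2: A[3] -16 -> 44, delta = 60, sum = 102
Change 3: A[0] -10 -> 10, delta = 20, sum = 122
Change 4: A[5] 44 -> 46, delta = 2, sum = 124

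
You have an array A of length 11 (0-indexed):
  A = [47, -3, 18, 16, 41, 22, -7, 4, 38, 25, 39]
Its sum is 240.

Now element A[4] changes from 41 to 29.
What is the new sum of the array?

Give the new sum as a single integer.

Old value at index 4: 41
New value at index 4: 29
Delta = 29 - 41 = -12
New sum = old_sum + delta = 240 + (-12) = 228

Answer: 228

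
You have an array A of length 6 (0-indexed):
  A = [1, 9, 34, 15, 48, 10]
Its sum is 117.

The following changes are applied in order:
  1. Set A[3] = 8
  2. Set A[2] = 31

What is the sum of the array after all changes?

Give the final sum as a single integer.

Initial sum: 117
Change 1: A[3] 15 -> 8, delta = -7, sum = 110
Change 2: A[2] 34 -> 31, delta = -3, sum = 107

Answer: 107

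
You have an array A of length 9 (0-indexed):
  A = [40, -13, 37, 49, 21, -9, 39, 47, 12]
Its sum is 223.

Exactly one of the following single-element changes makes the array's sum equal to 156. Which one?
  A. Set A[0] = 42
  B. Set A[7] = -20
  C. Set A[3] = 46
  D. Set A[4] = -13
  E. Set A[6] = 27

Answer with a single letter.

Option A: A[0] 40->42, delta=2, new_sum=223+(2)=225
Option B: A[7] 47->-20, delta=-67, new_sum=223+(-67)=156 <-- matches target
Option C: A[3] 49->46, delta=-3, new_sum=223+(-3)=220
Option D: A[4] 21->-13, delta=-34, new_sum=223+(-34)=189
Option E: A[6] 39->27, delta=-12, new_sum=223+(-12)=211

Answer: B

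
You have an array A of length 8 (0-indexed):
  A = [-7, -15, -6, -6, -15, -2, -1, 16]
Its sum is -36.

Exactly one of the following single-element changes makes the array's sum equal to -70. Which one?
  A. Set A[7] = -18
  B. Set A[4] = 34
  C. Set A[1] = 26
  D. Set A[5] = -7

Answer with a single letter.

Answer: A

Derivation:
Option A: A[7] 16->-18, delta=-34, new_sum=-36+(-34)=-70 <-- matches target
Option B: A[4] -15->34, delta=49, new_sum=-36+(49)=13
Option C: A[1] -15->26, delta=41, new_sum=-36+(41)=5
Option D: A[5] -2->-7, delta=-5, new_sum=-36+(-5)=-41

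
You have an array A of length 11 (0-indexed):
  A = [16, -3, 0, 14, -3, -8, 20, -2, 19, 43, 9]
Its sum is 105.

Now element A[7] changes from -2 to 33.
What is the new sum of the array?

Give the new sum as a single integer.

Answer: 140

Derivation:
Old value at index 7: -2
New value at index 7: 33
Delta = 33 - -2 = 35
New sum = old_sum + delta = 105 + (35) = 140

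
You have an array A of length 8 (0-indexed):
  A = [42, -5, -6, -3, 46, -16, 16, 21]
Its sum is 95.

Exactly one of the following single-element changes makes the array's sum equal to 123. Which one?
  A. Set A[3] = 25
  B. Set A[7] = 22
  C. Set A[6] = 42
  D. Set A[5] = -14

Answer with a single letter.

Answer: A

Derivation:
Option A: A[3] -3->25, delta=28, new_sum=95+(28)=123 <-- matches target
Option B: A[7] 21->22, delta=1, new_sum=95+(1)=96
Option C: A[6] 16->42, delta=26, new_sum=95+(26)=121
Option D: A[5] -16->-14, delta=2, new_sum=95+(2)=97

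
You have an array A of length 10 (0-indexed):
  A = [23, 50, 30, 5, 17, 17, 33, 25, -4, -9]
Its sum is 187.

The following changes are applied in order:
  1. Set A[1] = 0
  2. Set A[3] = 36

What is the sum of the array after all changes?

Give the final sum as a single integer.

Initial sum: 187
Change 1: A[1] 50 -> 0, delta = -50, sum = 137
Change 2: A[3] 5 -> 36, delta = 31, sum = 168

Answer: 168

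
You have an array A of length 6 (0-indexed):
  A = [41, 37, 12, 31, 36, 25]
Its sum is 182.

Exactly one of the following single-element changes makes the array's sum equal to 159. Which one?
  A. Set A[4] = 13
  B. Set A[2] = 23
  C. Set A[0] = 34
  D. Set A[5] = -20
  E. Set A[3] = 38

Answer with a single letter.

Answer: A

Derivation:
Option A: A[4] 36->13, delta=-23, new_sum=182+(-23)=159 <-- matches target
Option B: A[2] 12->23, delta=11, new_sum=182+(11)=193
Option C: A[0] 41->34, delta=-7, new_sum=182+(-7)=175
Option D: A[5] 25->-20, delta=-45, new_sum=182+(-45)=137
Option E: A[3] 31->38, delta=7, new_sum=182+(7)=189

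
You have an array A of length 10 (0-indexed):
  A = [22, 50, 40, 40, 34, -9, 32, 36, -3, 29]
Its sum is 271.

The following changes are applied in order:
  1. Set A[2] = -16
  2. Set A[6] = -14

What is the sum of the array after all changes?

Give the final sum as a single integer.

Answer: 169

Derivation:
Initial sum: 271
Change 1: A[2] 40 -> -16, delta = -56, sum = 215
Change 2: A[6] 32 -> -14, delta = -46, sum = 169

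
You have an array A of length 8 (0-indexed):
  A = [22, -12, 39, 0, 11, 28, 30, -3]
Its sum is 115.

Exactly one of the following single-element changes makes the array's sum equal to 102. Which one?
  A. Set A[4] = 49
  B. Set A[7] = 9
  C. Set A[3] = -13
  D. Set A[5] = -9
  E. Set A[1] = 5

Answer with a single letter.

Answer: C

Derivation:
Option A: A[4] 11->49, delta=38, new_sum=115+(38)=153
Option B: A[7] -3->9, delta=12, new_sum=115+(12)=127
Option C: A[3] 0->-13, delta=-13, new_sum=115+(-13)=102 <-- matches target
Option D: A[5] 28->-9, delta=-37, new_sum=115+(-37)=78
Option E: A[1] -12->5, delta=17, new_sum=115+(17)=132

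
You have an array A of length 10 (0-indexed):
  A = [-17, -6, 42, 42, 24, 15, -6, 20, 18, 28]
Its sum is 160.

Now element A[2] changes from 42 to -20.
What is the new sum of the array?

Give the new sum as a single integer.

Answer: 98

Derivation:
Old value at index 2: 42
New value at index 2: -20
Delta = -20 - 42 = -62
New sum = old_sum + delta = 160 + (-62) = 98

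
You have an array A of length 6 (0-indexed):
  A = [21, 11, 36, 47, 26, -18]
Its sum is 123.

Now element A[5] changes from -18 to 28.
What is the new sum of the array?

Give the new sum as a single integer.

Answer: 169

Derivation:
Old value at index 5: -18
New value at index 5: 28
Delta = 28 - -18 = 46
New sum = old_sum + delta = 123 + (46) = 169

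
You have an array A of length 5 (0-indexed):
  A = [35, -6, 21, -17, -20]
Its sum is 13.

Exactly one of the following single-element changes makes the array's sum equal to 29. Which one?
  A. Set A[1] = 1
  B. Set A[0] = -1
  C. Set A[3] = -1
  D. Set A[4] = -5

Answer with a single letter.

Option A: A[1] -6->1, delta=7, new_sum=13+(7)=20
Option B: A[0] 35->-1, delta=-36, new_sum=13+(-36)=-23
Option C: A[3] -17->-1, delta=16, new_sum=13+(16)=29 <-- matches target
Option D: A[4] -20->-5, delta=15, new_sum=13+(15)=28

Answer: C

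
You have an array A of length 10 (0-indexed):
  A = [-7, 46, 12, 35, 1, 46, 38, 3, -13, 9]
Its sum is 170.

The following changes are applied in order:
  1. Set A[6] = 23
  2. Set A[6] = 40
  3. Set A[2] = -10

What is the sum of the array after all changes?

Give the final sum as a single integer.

Answer: 150

Derivation:
Initial sum: 170
Change 1: A[6] 38 -> 23, delta = -15, sum = 155
Change 2: A[6] 23 -> 40, delta = 17, sum = 172
Change 3: A[2] 12 -> -10, delta = -22, sum = 150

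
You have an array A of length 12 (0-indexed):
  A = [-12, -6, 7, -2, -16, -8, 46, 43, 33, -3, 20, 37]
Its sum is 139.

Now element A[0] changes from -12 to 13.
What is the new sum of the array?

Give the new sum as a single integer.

Old value at index 0: -12
New value at index 0: 13
Delta = 13 - -12 = 25
New sum = old_sum + delta = 139 + (25) = 164

Answer: 164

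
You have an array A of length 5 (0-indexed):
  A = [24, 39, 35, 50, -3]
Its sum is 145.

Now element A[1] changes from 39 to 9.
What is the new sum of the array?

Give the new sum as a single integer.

Answer: 115

Derivation:
Old value at index 1: 39
New value at index 1: 9
Delta = 9 - 39 = -30
New sum = old_sum + delta = 145 + (-30) = 115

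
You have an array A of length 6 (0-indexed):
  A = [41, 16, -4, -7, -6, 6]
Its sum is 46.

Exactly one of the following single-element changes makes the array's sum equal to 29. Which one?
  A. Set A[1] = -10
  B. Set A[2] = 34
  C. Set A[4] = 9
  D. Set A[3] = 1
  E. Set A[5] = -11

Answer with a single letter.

Option A: A[1] 16->-10, delta=-26, new_sum=46+(-26)=20
Option B: A[2] -4->34, delta=38, new_sum=46+(38)=84
Option C: A[4] -6->9, delta=15, new_sum=46+(15)=61
Option D: A[3] -7->1, delta=8, new_sum=46+(8)=54
Option E: A[5] 6->-11, delta=-17, new_sum=46+(-17)=29 <-- matches target

Answer: E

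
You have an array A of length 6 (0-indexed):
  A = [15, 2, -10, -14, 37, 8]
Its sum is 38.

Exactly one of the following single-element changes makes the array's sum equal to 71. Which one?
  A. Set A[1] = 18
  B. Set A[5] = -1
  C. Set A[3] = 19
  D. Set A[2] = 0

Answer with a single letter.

Option A: A[1] 2->18, delta=16, new_sum=38+(16)=54
Option B: A[5] 8->-1, delta=-9, new_sum=38+(-9)=29
Option C: A[3] -14->19, delta=33, new_sum=38+(33)=71 <-- matches target
Option D: A[2] -10->0, delta=10, new_sum=38+(10)=48

Answer: C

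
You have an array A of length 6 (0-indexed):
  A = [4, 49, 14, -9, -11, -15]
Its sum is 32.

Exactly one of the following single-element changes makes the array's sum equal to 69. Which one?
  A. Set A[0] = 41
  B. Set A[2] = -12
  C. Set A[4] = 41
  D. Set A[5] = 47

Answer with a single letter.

Answer: A

Derivation:
Option A: A[0] 4->41, delta=37, new_sum=32+(37)=69 <-- matches target
Option B: A[2] 14->-12, delta=-26, new_sum=32+(-26)=6
Option C: A[4] -11->41, delta=52, new_sum=32+(52)=84
Option D: A[5] -15->47, delta=62, new_sum=32+(62)=94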